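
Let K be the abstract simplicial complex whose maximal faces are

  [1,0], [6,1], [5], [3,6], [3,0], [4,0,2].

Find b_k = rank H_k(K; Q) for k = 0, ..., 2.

We work with the vertex ordering 0 < 1 < 2 < 3 < 4 < 5 < 6. The simplices of K, each written with vertices in increasing order, are:

  0-simplices (7): [0], [1], [2], [3], [4], [5], [6]
  1-simplices (7): [0,1], [0,2], [0,3], [0,4], [1,6], [2,4], [3,6]
  2-simplices (1): [0,2,4]

Hence C_0 ≅ Z^7, C_1 ≅ Z^7, C_2 ≅ Z^1.

∂_1: C_1 → C_0 sends each edge [p,q] (with p < q) to q − p. For instance
  ∂[0,3] = [3] − [0].
The resulting 7×7 matrix has rank 5, and its Smith normal form has invariant factors (1,1,1,1,1).

∂_2: C_2 → C_1 maps a triangle to the signed sum of its edges. For instance
  ∂[0,2,4] = [2,4] − [0,4] + [0,2].
The resulting 7×1 matrix has rank 1, and its Smith normal form has invariant factors (1).

Computing H_k = (kernel of ∂_k) / (image of ∂_{k+1}):

  H_0: rank C_0 − rank ∂_1 = 7 − 5 = 2, and the invariant factors of ∂_1 are all 1, so H_0 ≅ Z^2.
  H_1: rank ker ∂_1 − rank ∂_2 = (7 − 5) − 1 = 1, and the invariant factors of ∂_2 are all 1, so H_1 ≅ Z.
  H_2: rank ker ∂_2 − rank ∂_3 = (1 − 1) − 0 = 0, and there is no ∂_3, so H_2 ≅ 0.

As a check, the Euler characteristic is 7 − 7 + 1 = 1, which agrees with 2 − 1 + 0 = 1.

Hence the Betti numbers are b_0 = 2, b_1 = 1, b_2 = 0.

b_0 = 2, b_1 = 1, b_2 = 0.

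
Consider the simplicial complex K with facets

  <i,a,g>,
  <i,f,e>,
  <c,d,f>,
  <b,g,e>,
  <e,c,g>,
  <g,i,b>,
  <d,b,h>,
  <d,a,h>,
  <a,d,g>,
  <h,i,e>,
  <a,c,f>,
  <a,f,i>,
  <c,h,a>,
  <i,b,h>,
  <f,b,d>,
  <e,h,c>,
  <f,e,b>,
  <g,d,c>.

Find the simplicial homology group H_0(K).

H_0 ≅ Z.

Fix the vertex order a < b < c < d < e < f < g < h < i and write every simplex with vertices in increasing order. Then dim K = 2 and the simplices of K are:

  0-simplices (9): a, b, c, d, e, f, g, h, i
  1-simplices (27): ac, ad, af, ag, ah, ai, bd, be, bf, bg, bh, bi, cd, ce, cf, cg, ch, df, dg, dh, ef, eg, eh, ei, fi, gi, hi
  2-simplices (18): acf, ach, adg, adh, afi, agi, bdf, bdh, bef, beg, bgi, bhi, cdf, cdg, ceg, ceh, efi, ehi

so the chain groups are C_0 ≅ Z^9, C_1 ≅ Z^27, C_2 ≅ Z^18.

The boundary map ∂_1: C_1 → C_0 is given by ∂[p,q] = [q] − [p]. For instance
  ∂cg = g − c.
The resulting 9×27 matrix has rank 8, and its Smith normal form has invariant factors (1,1,1,1,1,1,1,1).

∂_2: C_2 → C_1 acts by ∂[p,q,r] = [q,r] − [p,r] + [p,q]. For instance
  ∂ceh = eh − ch + ce,
  ∂cdf = df − cf + cd.
The 27×18 boundary matrix has rank 18 and Smith normal form diag(1,1,1,1,1,1,1,1,1,1,1,1,1,1,1,1,1,2).

Reading off H_k = ker ∂_k / im ∂_{k+1}:

  H_0: rank C_0 − rank ∂_1 = 9 − 8 = 1, and the invariant factors of ∂_1 are all 1, so H_0 ≅ Z.

(K is a triangulation of the Klein bottle.)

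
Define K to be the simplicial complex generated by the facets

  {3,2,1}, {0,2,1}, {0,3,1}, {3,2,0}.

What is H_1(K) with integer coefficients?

H_1 = 0.

K has 4 vertices, 6 edges, 4 triangles.
rank ∂_1 = 3, rank ∂_2 = 3 ⇒ b_1 = 6 − 3 − 3 = 0; all invariant factors of ∂_2 are 1 so no torsion. So H_1 = 0.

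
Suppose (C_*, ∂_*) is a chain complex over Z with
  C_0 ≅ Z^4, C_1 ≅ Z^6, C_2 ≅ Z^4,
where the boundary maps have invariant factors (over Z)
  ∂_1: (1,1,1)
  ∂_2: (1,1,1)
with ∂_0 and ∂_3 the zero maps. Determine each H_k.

H_0: b_0 = 4 − 0 − 3 = 1; torsion from ∂_1 factors > 1: none. So H_0 = Z.
H_1: b_1 = 6 − 3 − 3 = 0; torsion from ∂_2 factors > 1: none. So H_1 = 0.
H_2: b_2 = 4 − 3 − 0 = 1; torsion from ∂_3 factors > 1: none. So H_2 = Z.

H_0 = Z,  H_1 = 0,  H_2 = Z.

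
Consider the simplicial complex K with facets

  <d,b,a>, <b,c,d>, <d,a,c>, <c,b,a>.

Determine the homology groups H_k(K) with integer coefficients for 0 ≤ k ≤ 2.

We work with the vertex ordering a < b < c < d. The simplices of K, each written with vertices in increasing order, are:

  0-simplices (4): a, b, c, d
  1-simplices (6): ab, ac, ad, bc, bd, cd
  2-simplices (4): abc, abd, acd, bcd

giving chain groups C_0 ≅ Z^4, C_1 ≅ Z^6, C_2 ≅ Z^4.

∂_1: C_1 → C_0 maps an edge to its endpoints' difference, ∂[p,q] = q − p.
This gives a 4×6 integer matrix of rank 3; reducing to Smith normal form yields diagonal entries (1,1,1).

Boundary ∂_2: C_2 → C_1 acts by ∂[p,q,r] = [q,r] − [p,r] + [p,q]. For instance
  ∂acd = cd − ad + ac,
  ∂bcd = cd − bd + bc.
This gives a 6×4 integer matrix of rank 3; reducing to Smith normal form yields diagonal entries (1,1,1).

Now H_k = ker ∂_k / im ∂_{k+1}, so:

  H_0: rank C_0 − rank ∂_1 = 4 − 3 = 1, and the invariant factors of ∂_1 are all 1, so H_0 = Z.
  H_1: rank ker ∂_1 − rank ∂_2 = (6 − 3) − 3 = 0, and the invariant factors of ∂_2 are all 1, so H_1 = 0.
  H_2: rank ker ∂_2 − rank ∂_3 = (4 − 3) − 0 = 1, and there is no ∂_3, so H_2 = Z.

H_0 = Z,  H_1 = 0,  H_2 = Z.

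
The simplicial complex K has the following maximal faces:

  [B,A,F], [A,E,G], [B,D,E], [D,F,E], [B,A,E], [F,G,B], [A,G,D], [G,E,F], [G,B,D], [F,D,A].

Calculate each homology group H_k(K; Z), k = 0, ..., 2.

Fix the vertex order A < B < D < E < F < G and write every simplex with vertices in increasing order. Then dim K = 2 and the simplices of K are:

  0-simplices (6): A, B, D, E, F, G
  1-simplices (15): AB, AD, AE, AF, AG, BD, BE, BF, BG, DE, DF, DG, EF, EG, FG
  2-simplices (10): ABE, ABF, ADF, ADG, AEG, BDE, BDG, BFG, DEF, EFG

giving chain groups C_0 ≅ Z^6, C_1 ≅ Z^15, C_2 ≅ Z^10.

∂_1: C_1 → C_0 maps an edge to its endpoints' difference, ∂[p,q] = q − p. For instance
  ∂DF = F − D.
The 6×15 boundary matrix has rank 5 and Smith normal form diag(1,1,1,1,1).

∂_2: C_2 → C_1 sends each 2-simplex [p,q,r] to [q,r] − [p,r] + [p,q]. For instance
  ∂ADG = DG − AG + AD,
  ∂AEG = EG − AG + AE.
The 15×10 boundary matrix has rank 10 and Smith normal form diag(1,1,1,1,1,1,1,1,1,2).

Now H_k = ker ∂_k / im ∂_{k+1}, so:

  H_0: rank C_0 − rank ∂_1 = 6 − 5 = 1, and the invariant factors of ∂_1 are all 1, so H_0 = Z.
  H_1: rank ker ∂_1 − rank ∂_2 = (15 − 5) − 10 = 0, and ∂_2 has invariant factor 2 > 1, so H_1 = Z/2.
  H_2: rank ker ∂_2 − rank ∂_3 = (10 − 10) − 0 = 0, and there is no ∂_3, so H_2 = 0.

(K is a triangulation of the real projective plane RP^2.)

H_0 ≅ Z,  H_1 ≅ Z/2,  H_2 = 0.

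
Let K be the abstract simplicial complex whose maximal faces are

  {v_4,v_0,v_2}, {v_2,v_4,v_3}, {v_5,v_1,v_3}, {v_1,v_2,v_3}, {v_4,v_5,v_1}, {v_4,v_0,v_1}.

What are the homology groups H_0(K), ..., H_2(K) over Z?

H_0 ≅ Z,  H_1 ≅ Z,  H_2 = 0.

K has 6 vertices, 12 edges, 6 triangles.
rank ∂_0 = 0, rank ∂_1 = 5 ⇒ b_0 = 6 − 0 − 5 = 1; all invariant factors of ∂_1 are 1 so no torsion. So H_0 ≅ Z.
rank ∂_1 = 5, rank ∂_2 = 6 ⇒ b_1 = 12 − 5 − 6 = 1; all invariant factors of ∂_2 are 1 so no torsion. So H_1 ≅ Z.
rank ∂_2 = 6, rank ∂_3 = 0 ⇒ b_2 = 6 − 6 − 0 = 0. So H_2 ≅ 0.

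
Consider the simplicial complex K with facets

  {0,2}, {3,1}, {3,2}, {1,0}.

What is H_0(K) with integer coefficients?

H_0 = Z.

K has 4 vertices, 4 edges.
rank ∂_0 = 0, rank ∂_1 = 3 ⇒ b_0 = 4 − 0 − 3 = 1; all invariant factors of ∂_1 are 1 so no torsion. So H_0 = Z.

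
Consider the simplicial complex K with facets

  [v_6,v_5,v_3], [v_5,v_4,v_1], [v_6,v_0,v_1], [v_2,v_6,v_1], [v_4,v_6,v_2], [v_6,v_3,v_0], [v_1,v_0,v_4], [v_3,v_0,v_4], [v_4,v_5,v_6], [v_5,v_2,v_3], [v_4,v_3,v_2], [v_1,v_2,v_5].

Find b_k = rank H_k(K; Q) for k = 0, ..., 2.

b_0 = 1, b_1 = 0, b_2 = 0.

Take the total order v_0 < v_1 < v_2 < v_3 < v_4 < v_5 < v_6 on the vertex set. Then K (dimension 2) consists of the simplices:

  0-simplices (7): [v_0], [v_1], [v_2], [v_3], [v_4], [v_5], [v_6]
  1-simplices (18): (18 of them)
  2-simplices (12): (12 of them)

so the chain groups are C_0 ≅ Z^7, C_1 ≅ Z^18, C_2 ≅ Z^12.

The boundary map ∂_1: C_1 → C_0 is given by ∂[p,q] = [q] − [p].
The resulting 7×18 matrix has rank 6, and its Smith normal form has invariant factors (1,1,1,1,1,1).

The boundary map ∂_2: C_2 → C_1 maps a triangle to the signed sum of its edges. For instance
  ∂[v_3,v_5,v_6] = [v_5,v_6] − [v_3,v_6] + [v_3,v_5],
  ∂[v_1,v_2,v_6] = [v_2,v_6] − [v_1,v_6] + [v_1,v_2].
The resulting 18×12 matrix has rank 12, and its Smith normal form has invariant factors (1,1,1,1,1,1,1,1,1,1,1,2).

From H_k ≅ ker(∂_k) / im(∂_{k+1}) we obtain:

  H_0: rank C_0 − rank ∂_1 = 7 − 6 = 1, and the invariant factors of ∂_1 are all 1, so H_0 = Z.
  H_1: rank ker ∂_1 − rank ∂_2 = (18 − 6) − 12 = 0, and ∂_2 has invariant factor 2 > 1, so H_1 = Z/2Z.
  H_2: rank ker ∂_2 − rank ∂_3 = (12 − 12) − 0 = 0, and there is no ∂_3, so H_2 = 0.

(K is a triangulation of the real projective plane RP^2.)

Hence the Betti numbers are b_0 = 1, b_1 = 0, b_2 = 0.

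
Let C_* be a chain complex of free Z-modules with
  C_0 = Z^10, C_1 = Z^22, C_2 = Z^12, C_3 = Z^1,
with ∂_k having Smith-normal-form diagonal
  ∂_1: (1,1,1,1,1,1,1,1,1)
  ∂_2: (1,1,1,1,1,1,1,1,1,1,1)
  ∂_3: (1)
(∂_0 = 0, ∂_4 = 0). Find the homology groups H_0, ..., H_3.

H_0: b_0 = 10 − 0 − 9 = 1; torsion from ∂_1 factors > 1: none. So H_0 = Z.
H_1: b_1 = 22 − 9 − 11 = 2; torsion from ∂_2 factors > 1: none. So H_1 = Z^2.
H_2: b_2 = 12 − 11 − 1 = 0; torsion from ∂_3 factors > 1: none. So H_2 = 0.
H_3: b_3 = 1 − 1 − 0 = 0; torsion from ∂_4 factors > 1: none. So H_3 = 0.

H_0 = Z,  H_1 = Z^2,  H_2 = 0,  H_3 = 0.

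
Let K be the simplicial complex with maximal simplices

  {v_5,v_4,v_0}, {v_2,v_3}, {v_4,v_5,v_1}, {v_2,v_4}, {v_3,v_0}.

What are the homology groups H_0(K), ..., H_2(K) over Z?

H_0 = Z,  H_1 = Z,  H_2 = 0.

Order the vertices as v_0 < v_1 < v_2 < v_3 < v_4 < v_5. Listing each simplex with vertices in this order, K has dimension 2 with simplices:

  0-simplices (6): [v_0], [v_1], [v_2], [v_3], [v_4], [v_5]
  1-simplices (8): [v_0,v_3], [v_0,v_4], [v_0,v_5], [v_1,v_4], [v_1,v_5], [v_2,v_3], [v_2,v_4], [v_4,v_5]
  2-simplices (2): [v_0,v_4,v_5], [v_1,v_4,v_5]

Hence C_0 ≅ Z^6, C_1 ≅ Z^8, C_2 ≅ Z^2.

Boundary ∂_1: C_1 → C_0 maps an edge to its endpoints' difference, ∂[p,q] = q − p. For instance
  ∂[v_1,v_4] = [v_4] − [v_1].
As a 6×8 matrix over Z this has rank 5, with invariant factors (1,1,1,1,1).

∂_2: C_2 → C_1 acts by ∂[p,q,r] = [q,r] − [p,r] + [p,q]. For instance
  ∂[v_0,v_4,v_5] = [v_4,v_5] − [v_0,v_5] + [v_0,v_4],
  ∂[v_1,v_4,v_5] = [v_4,v_5] − [v_1,v_5] + [v_1,v_4].
The resulting 8×2 matrix has rank 2, and its Smith normal form has invariant factors (1,1).

Computing H_k = (kernel of ∂_k) / (image of ∂_{k+1}):

  H_0: rank C_0 − rank ∂_1 = 6 − 5 = 1, and the invariant factors of ∂_1 are all 1, so H_0 ≅ Z.
  H_1: rank ker ∂_1 − rank ∂_2 = (8 − 5) − 2 = 1, and the invariant factors of ∂_2 are all 1, so H_1 ≅ Z.
  H_2: rank ker ∂_2 − rank ∂_3 = (2 − 2) − 0 = 0, and there is no ∂_3, so H_2 ≅ 0.

As a check, the Euler characteristic is 6 − 8 + 2 = 0, which agrees with 1 − 1 + 0 = 0.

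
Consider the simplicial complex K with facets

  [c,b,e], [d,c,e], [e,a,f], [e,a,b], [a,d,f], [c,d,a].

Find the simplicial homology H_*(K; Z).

K has 6 vertices, 12 edges, 6 triangles.
rank ∂_0 = 0, rank ∂_1 = 5 ⇒ b_0 = 6 − 0 − 5 = 1; all invariant factors of ∂_1 are 1 so no torsion. So H_0 ≅ Z.
rank ∂_1 = 5, rank ∂_2 = 6 ⇒ b_1 = 12 − 5 − 6 = 1; all invariant factors of ∂_2 are 1 so no torsion. So H_1 ≅ Z.
rank ∂_2 = 6, rank ∂_3 = 0 ⇒ b_2 = 6 − 6 − 0 = 0. So H_2 ≅ 0.

H_0 = Z,  H_1 = Z,  H_2 = 0.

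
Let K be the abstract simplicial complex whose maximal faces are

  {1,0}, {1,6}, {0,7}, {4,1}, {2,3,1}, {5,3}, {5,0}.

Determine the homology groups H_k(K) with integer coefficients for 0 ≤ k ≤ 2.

H_0 = Z,  H_1 = Z,  H_2 = 0.

Take the total order 0 < 1 < 2 < 3 < 4 < 5 < 6 < 7 on the vertex set. Then K (dimension 2) consists of the simplices:

  0-simplices (8): [0], [1], [2], [3], [4], [5], [6], [7]
  1-simplices (9): [0,1], [0,5], [0,7], [1,2], [1,3], [1,4], [1,6], [2,3], [3,5]
  2-simplices (1): [1,2,3]

Hence C_0 ≅ Z^8, C_1 ≅ Z^9, C_2 ≅ Z^1.

The boundary map ∂_1: C_1 → C_0 is given by ∂[p,q] = [q] − [p].
As a 8×9 matrix over Z this has rank 7, with invariant factors (1,1,1,1,1,1,1).

Boundary ∂_2: C_2 → C_1 acts by ∂[p,q,r] = [q,r] − [p,r] + [p,q]. For instance
  ∂[1,2,3] = [2,3] − [1,3] + [1,2].
This gives a 9×1 integer matrix of rank 1; reducing to Smith normal form yields diagonal entries (1).

From H_k ≅ ker(∂_k) / im(∂_{k+1}) we obtain:

  H_0: rank C_0 − rank ∂_1 = 8 − 7 = 1, and the invariant factors of ∂_1 are all 1, so H_0 ≅ Z.
  H_1: rank ker ∂_1 − rank ∂_2 = (9 − 7) − 1 = 1, and the invariant factors of ∂_2 are all 1, so H_1 ≅ Z.
  H_2: rank ker ∂_2 − rank ∂_3 = (1 − 1) − 0 = 0, and there is no ∂_3, so H_2 ≅ 0.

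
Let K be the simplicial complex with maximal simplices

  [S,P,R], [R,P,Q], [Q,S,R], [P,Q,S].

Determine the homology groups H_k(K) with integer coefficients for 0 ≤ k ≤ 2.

Take the total order P < Q < R < S on the vertex set. Then K (dimension 2) consists of the simplices:

  0-simplices (4): P, Q, R, S
  1-simplices (6): PQ, PR, PS, QR, QS, RS
  2-simplices (4): PQR, PQS, PRS, QRS

so the chain groups are C_0 ≅ Z^4, C_1 ≅ Z^6, C_2 ≅ Z^4.

The boundary map ∂_1: C_1 → C_0 is given by ∂[p,q] = [q] − [p]. For instance
  ∂RS = S − R.
This gives a 4×6 integer matrix of rank 3; reducing to Smith normal form yields diagonal entries (1,1,1).

∂_2: C_2 → C_1 maps a triangle to the signed sum of its edges. For instance
  ∂QRS = RS − QS + QR,
  ∂PQS = QS − PS + PQ.
As a 6×4 matrix over Z this has rank 3, with invariant factors (1,1,1).

Computing H_k = (kernel of ∂_k) / (image of ∂_{k+1}):

  H_0: rank C_0 − rank ∂_1 = 4 − 3 = 1, and the invariant factors of ∂_1 are all 1, so H_0 = Z.
  H_1: rank ker ∂_1 − rank ∂_2 = (6 − 3) − 3 = 0, and the invariant factors of ∂_2 are all 1, so H_1 = 0.
  H_2: rank ker ∂_2 − rank ∂_3 = (4 − 3) − 0 = 1, and there is no ∂_3, so H_2 = Z.

(K is a triangulation of the 2-sphere S^2.)

H_0 ≅ Z,  H_1 = 0,  H_2 ≅ Z.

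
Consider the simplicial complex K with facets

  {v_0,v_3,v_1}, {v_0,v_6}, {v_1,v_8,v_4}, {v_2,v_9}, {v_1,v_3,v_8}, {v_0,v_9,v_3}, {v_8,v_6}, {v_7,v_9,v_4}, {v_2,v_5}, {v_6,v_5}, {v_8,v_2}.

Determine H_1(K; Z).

H_1 = Z^4.

We work with the vertex ordering v_0 < v_1 < v_2 < v_3 < v_4 < v_5 < v_6 < v_7 < v_8 < v_9. The simplices of K, each written with vertices in increasing order, are:

  0-simplices (10): [v_0], [v_1], [v_2], [v_3], [v_4], [v_5], [v_6], [v_7], [v_8], [v_9]
  1-simplices (18): (18 of them)
  2-simplices (5): [v_0,v_1,v_3], [v_0,v_3,v_9], [v_1,v_3,v_8], [v_1,v_4,v_8], [v_4,v_7,v_9]

so the chain groups are C_0 ≅ Z^10, C_1 ≅ Z^18, C_2 ≅ Z^5.

The boundary map ∂_1: C_1 → C_0 sends each edge [p,q] (with p < q) to q − p. For instance
  ∂[v_0,v_6] = [v_6] − [v_0].
The resulting 10×18 matrix has rank 9, and its Smith normal form has invariant factors (1,1,1,1,1,1,1,1,1).

∂_2: C_2 → C_1 maps a triangle to the signed sum of its edges. For instance
  ∂[v_0,v_1,v_3] = [v_1,v_3] − [v_0,v_3] + [v_0,v_1],
  ∂[v_4,v_7,v_9] = [v_7,v_9] − [v_4,v_9] + [v_4,v_7].
As a 18×5 matrix over Z this has rank 5, with invariant factors (1,1,1,1,1).

Now H_k = ker ∂_k / im ∂_{k+1}, so:

  H_1: rank ker ∂_1 − rank ∂_2 = (18 − 9) − 5 = 4, and the invariant factors of ∂_2 are all 1, so H_1 = Z^4.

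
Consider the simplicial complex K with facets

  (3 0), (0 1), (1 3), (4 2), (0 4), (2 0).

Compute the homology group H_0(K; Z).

H_0 = Z.

Take the total order 0 < 1 < 2 < 3 < 4 on the vertex set. Then K (dimension 1) consists of the simplices:

  0-simplices (5): [0], [1], [2], [3], [4]
  1-simplices (6): [0,1], [0,2], [0,3], [0,4], [1,3], [2,4]

giving chain groups C_0 ≅ Z^5, C_1 ≅ Z^6.

∂_1: C_1 → C_0 is given by ∂[p,q] = [q] − [p].
The resulting 5×6 matrix has rank 4, and its Smith normal form has invariant factors (1,1,1,1).

Computing H_k = (kernel of ∂_k) / (image of ∂_{k+1}):

  H_0: rank C_0 − rank ∂_1 = 5 − 4 = 1, and the invariant factors of ∂_1 are all 1, so H_0 ≅ Z.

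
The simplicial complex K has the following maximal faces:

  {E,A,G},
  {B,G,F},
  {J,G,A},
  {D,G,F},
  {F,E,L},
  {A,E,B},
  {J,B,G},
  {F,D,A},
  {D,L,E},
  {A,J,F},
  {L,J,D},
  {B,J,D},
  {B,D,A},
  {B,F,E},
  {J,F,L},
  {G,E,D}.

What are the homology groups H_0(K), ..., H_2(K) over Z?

H_0 ≅ Z,  H_1 ≅ Z^2,  H_2 ≅ Z.

Take the total order A < B < D < E < F < G < J < L on the vertex set. Then K (dimension 2) consists of the simplices:

  0-simplices (8): A, B, D, E, F, G, J, L
  1-simplices (24): AB, AD, AE, AF, AG, AJ, BD, BE, BF, BG, BJ, DE, DF, DG, DJ, DL, EF, EG, EL, FG, FJ, FL, GJ, JL
  2-simplices (16): ABD, ABE, ADF, AEG, AFJ, AGJ, BDJ, BEF, BFG, BGJ, DEG, DEL, DFG, DJL, EFL, FJL

Hence C_0 ≅ Z^8, C_1 ≅ Z^24, C_2 ≅ Z^16.

Boundary ∂_1: C_1 → C_0 is given by ∂[p,q] = [q] − [p].
The resulting 8×24 matrix has rank 7, and its Smith normal form has invariant factors (1,1,1,1,1,1,1).

∂_2: C_2 → C_1 sends each 2-simplex [p,q,r] to [q,r] − [p,r] + [p,q]. For instance
  ∂AEG = EG − AG + AE,
  ∂BEF = EF − BF + BE.
The resulting 24×16 matrix has rank 15, and its Smith normal form has invariant factors (1,1,1,1,1,1,1,1,1,1,1,1,1,1,1).

From H_k ≅ ker(∂_k) / im(∂_{k+1}) we obtain:

  H_0: rank C_0 − rank ∂_1 = 8 − 7 = 1, and the invariant factors of ∂_1 are all 1, so H_0 = Z.
  H_1: rank ker ∂_1 − rank ∂_2 = (24 − 7) − 15 = 2, and the invariant factors of ∂_2 are all 1, so H_1 = Z^2.
  H_2: rank ker ∂_2 − rank ∂_3 = (16 − 15) − 0 = 1, and there is no ∂_3, so H_2 = Z.

As a check, the Euler characteristic is 8 − 24 + 16 = 0, which agrees with 1 − 2 + 1 = 0.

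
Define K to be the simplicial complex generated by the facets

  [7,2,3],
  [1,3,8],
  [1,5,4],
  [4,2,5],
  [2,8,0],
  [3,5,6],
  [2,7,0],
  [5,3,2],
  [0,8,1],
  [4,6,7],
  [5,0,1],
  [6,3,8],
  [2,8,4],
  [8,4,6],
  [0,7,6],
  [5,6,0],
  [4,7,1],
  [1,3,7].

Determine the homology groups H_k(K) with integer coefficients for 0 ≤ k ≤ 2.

Order the vertices as 0 < 1 < 2 < 3 < 4 < 5 < 6 < 7 < 8. Listing each simplex with vertices in this order, K has dimension 2 with simplices:

  0-simplices (9): [0], [1], [2], [3], [4], [5], [6], [7], [8]
  1-simplices (27): (27 of them)
  2-simplices (18): [0,1,5], [0,1,8], [0,2,7], [0,2,8], [0,5,6], [0,6,7], [1,3,7], [1,3,8], [1,4,5], [1,4,7], [2,3,5], [2,3,7], [2,4,5], [2,4,8], [3,5,6], [3,6,8], [4,6,7], [4,6,8]

Hence C_0 ≅ Z^9, C_1 ≅ Z^27, C_2 ≅ Z^18.

The boundary map ∂_1: C_1 → C_0 sends each edge [p,q] (with p < q) to q − p. For instance
  ∂[4,7] = [7] − [4].
The 9×27 boundary matrix has rank 8 and Smith normal form diag(1,1,1,1,1,1,1,1).

∂_2: C_2 → C_1 maps a triangle to the signed sum of its edges. For instance
  ∂[0,6,7] = [6,7] − [0,7] + [0,6],
  ∂[1,3,7] = [3,7] − [1,7] + [1,3].
As a 27×18 matrix over Z this has rank 17, with invariant factors (1,1,1,1,1,1,1,1,1,1,1,1,1,1,1,1,1).

From H_k ≅ ker(∂_k) / im(∂_{k+1}) we obtain:

  H_0: rank C_0 − rank ∂_1 = 9 − 8 = 1, and the invariant factors of ∂_1 are all 1, so H_0 ≅ Z.
  H_1: rank ker ∂_1 − rank ∂_2 = (27 − 8) − 17 = 2, and the invariant factors of ∂_2 are all 1, so H_1 ≅ Z^2.
  H_2: rank ker ∂_2 − rank ∂_3 = (18 − 17) − 0 = 1, and there is no ∂_3, so H_2 ≅ Z.

(K is a triangulation of the torus T^2.)

H_0 ≅ Z,  H_1 ≅ Z^2,  H_2 ≅ Z.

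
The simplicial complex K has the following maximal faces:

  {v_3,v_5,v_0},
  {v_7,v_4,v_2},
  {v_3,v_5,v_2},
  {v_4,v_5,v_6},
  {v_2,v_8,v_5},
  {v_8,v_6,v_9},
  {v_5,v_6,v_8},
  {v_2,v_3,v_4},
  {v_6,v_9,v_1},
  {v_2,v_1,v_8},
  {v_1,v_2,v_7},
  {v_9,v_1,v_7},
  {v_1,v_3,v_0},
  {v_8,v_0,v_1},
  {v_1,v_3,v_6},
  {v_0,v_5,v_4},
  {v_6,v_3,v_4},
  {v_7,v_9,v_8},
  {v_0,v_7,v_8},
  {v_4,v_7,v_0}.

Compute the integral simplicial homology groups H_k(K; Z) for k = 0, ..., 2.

K has 10 vertices, 30 edges, 20 triangles.
rank ∂_0 = 0, rank ∂_1 = 9 ⇒ b_0 = 10 − 0 − 9 = 1; all invariant factors of ∂_1 are 1 so no torsion. So H_0 = Z.
rank ∂_1 = 9, rank ∂_2 = 20 ⇒ b_1 = 30 − 9 − 20 = 1; ∂_2 has invariant factor(s) [2] giving torsion. So H_1 = Z ⊕ Z/2Z.
rank ∂_2 = 20, rank ∂_3 = 0 ⇒ b_2 = 20 − 20 − 0 = 0. So H_2 = 0.

H_0 ≅ Z,  H_1 ≅ Z ⊕ Z/2Z,  H_2 = 0.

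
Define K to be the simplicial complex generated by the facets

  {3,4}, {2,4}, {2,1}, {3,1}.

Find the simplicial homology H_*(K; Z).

Take the total order 1 < 2 < 3 < 4 on the vertex set. Then K (dimension 1) consists of the simplices:

  0-simplices (4): [1], [2], [3], [4]
  1-simplices (4): [1,2], [1,3], [2,4], [3,4]

Hence C_0 ≅ Z^4, C_1 ≅ Z^4.

The boundary map ∂_1: C_1 → C_0 is given by ∂[p,q] = [q] − [p].
The 4×4 boundary matrix has rank 3 and Smith normal form diag(1,1,1).

Reading off H_k = ker ∂_k / im ∂_{k+1}:

  H_0: rank C_0 − rank ∂_1 = 4 − 3 = 1, and the invariant factors of ∂_1 are all 1, so H_0 ≅ Z.
  H_1: rank ker ∂_1 − rank ∂_2 = (4 − 3) − 0 = 1, and there is no ∂_2, so H_1 ≅ Z.

As a check, the Euler characteristic is 4 − 4 = 0, which agrees with 1 − 1 = 0.

H_0 ≅ Z,  H_1 ≅ Z.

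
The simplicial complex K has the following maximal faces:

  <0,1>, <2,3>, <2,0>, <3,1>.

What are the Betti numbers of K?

Take the total order 0 < 1 < 2 < 3 on the vertex set. Then K (dimension 1) consists of the simplices:

  0-simplices (4): [0], [1], [2], [3]
  1-simplices (4): [0,1], [0,2], [1,3], [2,3]

so the chain groups are C_0 ≅ Z^4, C_1 ≅ Z^4.

The boundary map ∂_1: C_1 → C_0 is given by ∂[p,q] = [q] − [p]. For instance
  ∂[0,2] = [2] − [0].
As a 4×4 matrix over Z this has rank 3, with invariant factors (1,1,1).

Computing H_k = (kernel of ∂_k) / (image of ∂_{k+1}):

  H_0: rank C_0 − rank ∂_1 = 4 − 3 = 1, and the invariant factors of ∂_1 are all 1, so H_0 = Z.
  H_1: rank ker ∂_1 − rank ∂_2 = (4 − 3) − 0 = 1, and there is no ∂_2, so H_1 = Z.

As a check, the Euler characteristic is 4 − 4 = 0, which agrees with 1 − 1 = 0.

Hence the Betti numbers are b_0 = 1, b_1 = 1.

b_0 = 1, b_1 = 1.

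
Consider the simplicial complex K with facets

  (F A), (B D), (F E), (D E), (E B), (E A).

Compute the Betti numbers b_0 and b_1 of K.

Take the total order A < B < D < E < F on the vertex set. Then K (dimension 1) consists of the simplices:

  0-simplices (5): A, B, D, E, F
  1-simplices (6): AE, AF, BD, BE, DE, EF

so the chain groups are C_0 ≅ Z^5, C_1 ≅ Z^6.

∂_1: C_1 → C_0 is given by ∂[p,q] = [q] − [p]. For instance
  ∂DE = E − D.
The 5×6 boundary matrix has rank 4 and Smith normal form diag(1,1,1,1).

Now H_k = ker ∂_k / im ∂_{k+1}, so:

  H_0: rank C_0 − rank ∂_1 = 5 − 4 = 1, and the invariant factors of ∂_1 are all 1, so H_0 ≅ Z.
  H_1: rank ker ∂_1 − rank ∂_2 = (6 − 4) − 0 = 2, and there is no ∂_2, so H_1 ≅ Z^2.

Hence the Betti numbers are b_0 = 1, b_1 = 2.

b_0 = 1, b_1 = 2.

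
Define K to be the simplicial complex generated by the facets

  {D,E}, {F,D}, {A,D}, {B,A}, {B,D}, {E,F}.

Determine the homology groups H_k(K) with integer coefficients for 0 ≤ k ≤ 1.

H_0 = Z,  H_1 = Z^2.

We work with the vertex ordering A < B < D < E < F. The simplices of K, each written with vertices in increasing order, are:

  0-simplices (5): A, B, D, E, F
  1-simplices (6): AB, AD, BD, DE, DF, EF

so the chain groups are C_0 ≅ Z^5, C_1 ≅ Z^6.

Boundary ∂_1: C_1 → C_0 is given by ∂[p,q] = [q] − [p]. For instance
  ∂EF = F − E.
As a 5×6 matrix over Z this has rank 4, with invariant factors (1,1,1,1).

Now H_k = ker ∂_k / im ∂_{k+1}, so:

  H_0: rank C_0 − rank ∂_1 = 5 − 4 = 1, and the invariant factors of ∂_1 are all 1, so H_0 ≅ Z.
  H_1: rank ker ∂_1 − rank ∂_2 = (6 − 4) − 0 = 2, and there is no ∂_2, so H_1 ≅ Z^2.

As a check, the Euler characteristic is 5 − 6 = -1, which agrees with 1 − 2 = -1.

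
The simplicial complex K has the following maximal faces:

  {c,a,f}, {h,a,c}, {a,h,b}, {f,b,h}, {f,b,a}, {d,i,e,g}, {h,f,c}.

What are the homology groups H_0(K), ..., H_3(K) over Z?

H_0 ≅ Z^2,  H_1 = 0,  H_2 ≅ Z,  H_3 = 0.

We work with the vertex ordering a < b < c < d < e < f < g < h < i. The simplices of K, each written with vertices in increasing order, are:

  0-simplices (9): a, b, c, d, e, f, g, h, i
  1-simplices (15): ab, ac, af, ah, bf, bh, cf, ch, de, dg, di, eg, ei, fh, gi
  2-simplices (10): abf, abh, acf, ach, bfh, cfh, deg, dei, dgi, egi
  3-simplices (1): degi

giving chain groups C_0 ≅ Z^9, C_1 ≅ Z^15, C_2 ≅ Z^10, C_3 ≅ Z^1.

∂_1: C_1 → C_0 sends each edge [p,q] (with p < q) to q − p.
This gives a 9×15 integer matrix of rank 7; reducing to Smith normal form yields diagonal entries (1,1,1,1,1,1,1).

The boundary map ∂_2: C_2 → C_1 maps a triangle to the signed sum of its edges. For instance
  ∂abh = bh − ah + ab,
  ∂acf = cf − af + ac.
The resulting 15×10 matrix has rank 8, and its Smith normal form has invariant factors (1,1,1,1,1,1,1,1).

Boundary ∂_3: C_3 → C_2 sends each 3-simplex σ to the alternating sum Σ_i (−1)^i (σ with its i-th vertex removed). For instance
  ∂degi = egi − dgi + dei − deg.
The 10×1 boundary matrix has rank 1 and Smith normal form diag(1).

Now H_k = ker ∂_k / im ∂_{k+1}, so:

  H_0: rank C_0 − rank ∂_1 = 9 − 7 = 2, and the invariant factors of ∂_1 are all 1, so H_0 = Z^2.
  H_1: rank ker ∂_1 − rank ∂_2 = (15 − 7) − 8 = 0, and the invariant factors of ∂_2 are all 1, so H_1 = 0.
  H_2: rank ker ∂_2 − rank ∂_3 = (10 − 8) − 1 = 1, and the invariant factors of ∂_3 are all 1, so H_2 = Z.
  H_3: rank ker ∂_3 − rank ∂_4 = (1 − 1) − 0 = 0, and there is no ∂_4, so H_3 = 0.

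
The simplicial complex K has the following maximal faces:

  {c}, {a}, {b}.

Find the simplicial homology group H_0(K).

We work with the vertex ordering a < b < c. The simplices of K, each written with vertices in increasing order, are:

  0-simplices (3): a, b, c

so the chain groups are C_0 ≅ Z^3.

From H_k ≅ ker(∂_k) / im(∂_{k+1}) we obtain:

  H_0: rank C_0 − rank ∂_1 = 3 − 0 = 3, and there is no ∂_1, so H_0 = Z^3.

H_0 = Z^3.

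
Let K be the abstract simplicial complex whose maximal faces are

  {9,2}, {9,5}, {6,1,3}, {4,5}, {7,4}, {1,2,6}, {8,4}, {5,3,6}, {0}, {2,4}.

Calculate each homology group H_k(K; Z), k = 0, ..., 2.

H_0 = Z^2,  H_1 = Z^2,  H_2 = 0.

Order the vertices as 0 < 1 < 2 < 3 < 4 < 5 < 6 < 7 < 8 < 9. Listing each simplex with vertices in this order, K has dimension 2 with simplices:

  0-simplices (10): [0], [1], [2], [3], [4], [5], [6], [7], [8], [9]
  1-simplices (13): [1,2], [1,3], [1,6], [2,4], [2,6], [2,9], [3,5], [3,6], [4,5], [4,7], [4,8], [5,6], [5,9]
  2-simplices (3): [1,2,6], [1,3,6], [3,5,6]

so the chain groups are C_0 ≅ Z^10, C_1 ≅ Z^13, C_2 ≅ Z^3.

∂_1: C_1 → C_0 sends each edge [p,q] (with p < q) to q − p.
The 10×13 boundary matrix has rank 8 and Smith normal form diag(1,1,1,1,1,1,1,1).

∂_2: C_2 → C_1 acts by ∂[p,q,r] = [q,r] − [p,r] + [p,q]. For instance
  ∂[1,2,6] = [2,6] − [1,6] + [1,2],
  ∂[1,3,6] = [3,6] − [1,6] + [1,3].
The 13×3 boundary matrix has rank 3 and Smith normal form diag(1,1,1).

Computing H_k = (kernel of ∂_k) / (image of ∂_{k+1}):

  H_0: rank C_0 − rank ∂_1 = 10 − 8 = 2, and the invariant factors of ∂_1 are all 1, so H_0 = Z^2.
  H_1: rank ker ∂_1 − rank ∂_2 = (13 − 8) − 3 = 2, and the invariant factors of ∂_2 are all 1, so H_1 = Z^2.
  H_2: rank ker ∂_2 − rank ∂_3 = (3 − 3) − 0 = 0, and there is no ∂_3, so H_2 = 0.

As a check, the Euler characteristic is 10 − 13 + 3 = 0, which agrees with 2 − 2 + 0 = 0.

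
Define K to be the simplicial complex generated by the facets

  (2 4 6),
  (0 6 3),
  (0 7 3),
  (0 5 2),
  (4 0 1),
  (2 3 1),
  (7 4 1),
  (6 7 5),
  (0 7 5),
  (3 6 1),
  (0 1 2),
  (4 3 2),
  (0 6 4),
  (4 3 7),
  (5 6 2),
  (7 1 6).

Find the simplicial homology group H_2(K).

H_2 ≅ Z.

Take the total order 0 < 1 < 2 < 3 < 4 < 5 < 6 < 7 on the vertex set. Then K (dimension 2) consists of the simplices:

  0-simplices (8): [0], [1], [2], [3], [4], [5], [6], [7]
  1-simplices (24): (24 of them)
  2-simplices (16): [0,1,2], [0,1,4], [0,2,5], [0,3,6], [0,3,7], [0,4,6], [0,5,7], [1,2,3], [1,3,6], [1,4,7], [1,6,7], [2,3,4], [2,4,6], [2,5,6], [3,4,7], [5,6,7]

so the chain groups are C_0 ≅ Z^8, C_1 ≅ Z^24, C_2 ≅ Z^16.

Boundary ∂_1: C_1 → C_0 is given by ∂[p,q] = [q] − [p]. For instance
  ∂[6,7] = [7] − [6].
As a 8×24 matrix over Z this has rank 7, with invariant factors (1,1,1,1,1,1,1).

∂_2: C_2 → C_1 sends each 2-simplex [p,q,r] to [q,r] − [p,r] + [p,q]. For instance
  ∂[3,4,7] = [4,7] − [3,7] + [3,4],
  ∂[1,4,7] = [4,7] − [1,7] + [1,4].
The resulting 24×16 matrix has rank 15, and its Smith normal form has invariant factors (1,1,1,1,1,1,1,1,1,1,1,1,1,1,1).

Computing H_k = (kernel of ∂_k) / (image of ∂_{k+1}):

  H_2: rank ker ∂_2 − rank ∂_3 = (16 − 15) − 0 = 1, and there is no ∂_3, so H_2 ≅ Z.

(K is a triangulation of the torus T^2.)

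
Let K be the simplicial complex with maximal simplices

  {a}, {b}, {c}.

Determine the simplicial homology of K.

K has 3 vertices.
rank ∂_0 = 0, rank ∂_1 = 0 ⇒ b_0 = 3 − 0 − 0 = 3. So H_0 ≅ Z^3.

H_0 = Z^3.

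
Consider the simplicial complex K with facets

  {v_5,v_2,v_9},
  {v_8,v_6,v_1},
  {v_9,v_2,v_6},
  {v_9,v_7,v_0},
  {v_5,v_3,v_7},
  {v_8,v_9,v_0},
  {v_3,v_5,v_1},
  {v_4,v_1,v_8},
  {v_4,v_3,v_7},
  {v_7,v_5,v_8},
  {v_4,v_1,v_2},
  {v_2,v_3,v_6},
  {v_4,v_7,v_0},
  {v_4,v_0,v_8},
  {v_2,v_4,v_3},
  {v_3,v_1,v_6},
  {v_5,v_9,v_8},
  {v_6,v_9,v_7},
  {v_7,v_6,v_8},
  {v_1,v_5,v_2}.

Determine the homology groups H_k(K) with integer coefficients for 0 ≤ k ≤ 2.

Fix the vertex order v_0 < v_1 < v_2 < v_3 < v_4 < v_5 < v_6 < v_7 < v_8 < v_9 and write every simplex with vertices in increasing order. Then dim K = 2 and the simplices of K are:

  0-simplices (10): [v_0], [v_1], [v_2], [v_3], [v_4], [v_5], [v_6], [v_7], [v_8], [v_9]
  1-simplices (30): (30 of them)
  2-simplices (20): (20 of them)

giving chain groups C_0 ≅ Z^10, C_1 ≅ Z^30, C_2 ≅ Z^20.

Boundary ∂_1: C_1 → C_0 maps an edge to its endpoints' difference, ∂[p,q] = q − p.
As a 10×30 matrix over Z this has rank 9, with invariant factors (1,1,1,1,1,1,1,1,1).

∂_2: C_2 → C_1 acts by ∂[p,q,r] = [q,r] − [p,r] + [p,q]. For instance
  ∂[v_2,v_3,v_4] = [v_3,v_4] − [v_2,v_4] + [v_2,v_3],
  ∂[v_5,v_8,v_9] = [v_8,v_9] − [v_5,v_9] + [v_5,v_8].
The resulting 30×20 matrix has rank 20, and its Smith normal form has invariant factors (1,1,1,1,1,1,1,1,1,1,1,1,1,1,1,1,1,1,1,2).

Computing H_k = (kernel of ∂_k) / (image of ∂_{k+1}):

  H_0: rank C_0 − rank ∂_1 = 10 − 9 = 1, and the invariant factors of ∂_1 are all 1, so H_0 = Z.
  H_1: rank ker ∂_1 − rank ∂_2 = (30 − 9) − 20 = 1, and ∂_2 has invariant factor 2 > 1, so H_1 = Z ⊕ Z/2.
  H_2: rank ker ∂_2 − rank ∂_3 = (20 − 20) − 0 = 0, and there is no ∂_3, so H_2 = 0.

(K is a triangulation of the Klein bottle.)

H_0 ≅ Z,  H_1 ≅ Z ⊕ Z/2,  H_2 = 0.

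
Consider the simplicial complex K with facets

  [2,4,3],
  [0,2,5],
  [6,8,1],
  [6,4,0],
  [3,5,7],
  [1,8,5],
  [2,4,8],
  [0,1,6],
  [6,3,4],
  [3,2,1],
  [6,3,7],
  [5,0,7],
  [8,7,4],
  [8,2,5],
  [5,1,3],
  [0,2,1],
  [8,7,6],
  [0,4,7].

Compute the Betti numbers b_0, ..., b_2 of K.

b_0 = 1, b_1 = 1, b_2 = 0.

Fix the vertex order 0 < 1 < 2 < 3 < 4 < 5 < 6 < 7 < 8 and write every simplex with vertices in increasing order. Then dim K = 2 and the simplices of K are:

  0-simplices (9): [0], [1], [2], [3], [4], [5], [6], [7], [8]
  1-simplices (27): (27 of them)
  2-simplices (18): [0,1,2], [0,1,6], [0,2,5], [0,4,6], [0,4,7], [0,5,7], [1,2,3], [1,3,5], [1,5,8], [1,6,8], [2,3,4], [2,4,8], [2,5,8], [3,4,6], [3,5,7], [3,6,7], [4,7,8], [6,7,8]

Hence C_0 ≅ Z^9, C_1 ≅ Z^27, C_2 ≅ Z^18.

∂_1: C_1 → C_0 is given by ∂[p,q] = [q] − [p].
The resulting 9×27 matrix has rank 8, and its Smith normal form has invariant factors (1,1,1,1,1,1,1,1).

Boundary ∂_2: C_2 → C_1 maps a triangle to the signed sum of its edges. For instance
  ∂[0,2,5] = [2,5] − [0,5] + [0,2],
  ∂[0,4,7] = [4,7] − [0,7] + [0,4].
The resulting 27×18 matrix has rank 18, and its Smith normal form has invariant factors (1,1,1,1,1,1,1,1,1,1,1,1,1,1,1,1,1,2).

Now H_k = ker ∂_k / im ∂_{k+1}, so:

  H_0: rank C_0 − rank ∂_1 = 9 − 8 = 1, and the invariant factors of ∂_1 are all 1, so H_0 ≅ Z.
  H_1: rank ker ∂_1 − rank ∂_2 = (27 − 8) − 18 = 1, and ∂_2 has invariant factor 2 > 1, so H_1 ≅ Z × Z/2.
  H_2: rank ker ∂_2 − rank ∂_3 = (18 − 18) − 0 = 0, and there is no ∂_3, so H_2 ≅ 0.

Hence the Betti numbers are b_0 = 1, b_1 = 1, b_2 = 0.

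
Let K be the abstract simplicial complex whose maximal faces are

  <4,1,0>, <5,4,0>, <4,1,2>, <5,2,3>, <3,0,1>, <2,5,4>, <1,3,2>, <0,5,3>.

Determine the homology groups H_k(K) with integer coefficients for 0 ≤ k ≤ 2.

Order the vertices as 0 < 1 < 2 < 3 < 4 < 5. Listing each simplex with vertices in this order, K has dimension 2 with simplices:

  0-simplices (6): [0], [1], [2], [3], [4], [5]
  1-simplices (12): [0,1], [0,3], [0,4], [0,5], [1,2], [1,3], [1,4], [2,3], [2,4], [2,5], [3,5], [4,5]
  2-simplices (8): [0,1,3], [0,1,4], [0,3,5], [0,4,5], [1,2,3], [1,2,4], [2,3,5], [2,4,5]

Hence C_0 ≅ Z^6, C_1 ≅ Z^12, C_2 ≅ Z^8.

Boundary ∂_1: C_1 → C_0 sends each edge [p,q] (with p < q) to q − p. For instance
  ∂[4,5] = [5] − [4].
The resulting 6×12 matrix has rank 5, and its Smith normal form has invariant factors (1,1,1,1,1).

Boundary ∂_2: C_2 → C_1 acts by ∂[p,q,r] = [q,r] − [p,r] + [p,q]. For instance
  ∂[1,2,4] = [2,4] − [1,4] + [1,2],
  ∂[1,2,3] = [2,3] − [1,3] + [1,2].
This gives a 12×8 integer matrix of rank 7; reducing to Smith normal form yields diagonal entries (1,1,1,1,1,1,1).

Reading off H_k = ker ∂_k / im ∂_{k+1}:

  H_0: rank C_0 − rank ∂_1 = 6 − 5 = 1, and the invariant factors of ∂_1 are all 1, so H_0 ≅ Z.
  H_1: rank ker ∂_1 − rank ∂_2 = (12 − 5) − 7 = 0, and the invariant factors of ∂_2 are all 1, so H_1 ≅ 0.
  H_2: rank ker ∂_2 − rank ∂_3 = (8 − 7) − 0 = 1, and there is no ∂_3, so H_2 ≅ Z.

As a check, the Euler characteristic is 6 − 12 + 8 = 2, which agrees with 1 − 0 + 1 = 2.
(K is a triangulation of the 2-sphere S^2.)

H_0 ≅ Z,  H_1 = 0,  H_2 ≅ Z.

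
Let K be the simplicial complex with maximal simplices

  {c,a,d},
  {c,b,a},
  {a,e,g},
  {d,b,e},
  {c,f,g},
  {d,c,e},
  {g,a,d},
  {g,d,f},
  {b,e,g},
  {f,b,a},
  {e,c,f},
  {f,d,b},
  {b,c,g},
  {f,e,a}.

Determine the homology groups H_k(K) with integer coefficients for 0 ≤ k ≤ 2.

H_0 ≅ Z,  H_1 ≅ Z^2,  H_2 ≅ Z.

K has 7 vertices, 21 edges, 14 triangles.
rank ∂_0 = 0, rank ∂_1 = 6 ⇒ b_0 = 7 − 0 − 6 = 1; all invariant factors of ∂_1 are 1 so no torsion. So H_0 ≅ Z.
rank ∂_1 = 6, rank ∂_2 = 13 ⇒ b_1 = 21 − 6 − 13 = 2; all invariant factors of ∂_2 are 1 so no torsion. So H_1 ≅ Z^2.
rank ∂_2 = 13, rank ∂_3 = 0 ⇒ b_2 = 14 − 13 − 0 = 1. So H_2 ≅ Z.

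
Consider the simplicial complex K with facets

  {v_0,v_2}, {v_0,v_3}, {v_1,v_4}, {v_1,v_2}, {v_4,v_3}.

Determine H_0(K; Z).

H_0 ≅ Z.

Order the vertices as v_0 < v_1 < v_2 < v_3 < v_4. Listing each simplex with vertices in this order, K has dimension 1 with simplices:

  0-simplices (5): [v_0], [v_1], [v_2], [v_3], [v_4]
  1-simplices (5): [v_0,v_2], [v_0,v_3], [v_1,v_2], [v_1,v_4], [v_3,v_4]

giving chain groups C_0 ≅ Z^5, C_1 ≅ Z^5.

∂_1: C_1 → C_0 is given by ∂[p,q] = [q] − [p]. For instance
  ∂[v_0,v_3] = [v_3] − [v_0].
This gives a 5×5 integer matrix of rank 4; reducing to Smith normal form yields diagonal entries (1,1,1,1).

Computing H_k = (kernel of ∂_k) / (image of ∂_{k+1}):

  H_0: rank C_0 − rank ∂_1 = 5 − 4 = 1, and the invariant factors of ∂_1 are all 1, so H_0 = Z.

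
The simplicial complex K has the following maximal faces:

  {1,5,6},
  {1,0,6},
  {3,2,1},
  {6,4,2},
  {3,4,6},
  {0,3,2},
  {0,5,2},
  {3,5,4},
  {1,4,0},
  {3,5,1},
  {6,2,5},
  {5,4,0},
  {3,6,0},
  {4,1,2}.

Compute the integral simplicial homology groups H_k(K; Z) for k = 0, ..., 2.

H_0 = Z,  H_1 = Z^2,  H_2 = Z.

Order the vertices as 0 < 1 < 2 < 3 < 4 < 5 < 6. Listing each simplex with vertices in this order, K has dimension 2 with simplices:

  0-simplices (7): [0], [1], [2], [3], [4], [5], [6]
  1-simplices (21): [0,1], [0,2], [0,3], [0,4], [0,5], [0,6], [1,2], [1,3], [1,4], [1,5], [1,6], [2,3], [2,4], [2,5], [2,6], [3,4], [3,5], [3,6], [4,5], [4,6], [5,6]
  2-simplices (14): [0,1,4], [0,1,6], [0,2,3], [0,2,5], [0,3,6], [0,4,5], [1,2,3], [1,2,4], [1,3,5], [1,5,6], [2,4,6], [2,5,6], [3,4,5], [3,4,6]

giving chain groups C_0 ≅ Z^7, C_1 ≅ Z^21, C_2 ≅ Z^14.

Boundary ∂_1: C_1 → C_0 is given by ∂[p,q] = [q] − [p].
This gives a 7×21 integer matrix of rank 6; reducing to Smith normal form yields diagonal entries (1,1,1,1,1,1).

∂_2: C_2 → C_1 acts by ∂[p,q,r] = [q,r] − [p,r] + [p,q]. For instance
  ∂[2,4,6] = [4,6] − [2,6] + [2,4],
  ∂[3,4,5] = [4,5] − [3,5] + [3,4].
The resulting 21×14 matrix has rank 13, and its Smith normal form has invariant factors (1,1,1,1,1,1,1,1,1,1,1,1,1).

Now H_k = ker ∂_k / im ∂_{k+1}, so:

  H_0: rank C_0 − rank ∂_1 = 7 − 6 = 1, and the invariant factors of ∂_1 are all 1, so H_0 ≅ Z.
  H_1: rank ker ∂_1 − rank ∂_2 = (21 − 6) − 13 = 2, and the invariant factors of ∂_2 are all 1, so H_1 ≅ Z^2.
  H_2: rank ker ∂_2 − rank ∂_3 = (14 − 13) − 0 = 1, and there is no ∂_3, so H_2 ≅ Z.

(K is a triangulation of the torus T^2.)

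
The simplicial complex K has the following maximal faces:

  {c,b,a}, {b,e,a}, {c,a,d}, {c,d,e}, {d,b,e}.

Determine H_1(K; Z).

H_1 = Z.

We work with the vertex ordering a < b < c < d < e. The simplices of K, each written with vertices in increasing order, are:

  0-simplices (5): a, b, c, d, e
  1-simplices (10): ab, ac, ad, ae, bc, bd, be, cd, ce, de
  2-simplices (5): abc, abe, acd, bde, cde

Hence C_0 ≅ Z^5, C_1 ≅ Z^10, C_2 ≅ Z^5.

∂_1: C_1 → C_0 sends each edge [p,q] (with p < q) to q − p. For instance
  ∂bc = c − b.
The 5×10 boundary matrix has rank 4 and Smith normal form diag(1,1,1,1).

The boundary map ∂_2: C_2 → C_1 maps a triangle to the signed sum of its edges. For instance
  ∂cde = de − ce + cd,
  ∂bde = de − be + bd.
As a 10×5 matrix over Z this has rank 5, with invariant factors (1,1,1,1,1).

Now H_k = ker ∂_k / im ∂_{k+1}, so:

  H_1: rank ker ∂_1 − rank ∂_2 = (10 − 4) − 5 = 1, and the invariant factors of ∂_2 are all 1, so H_1 = Z.

(K is a triangulation of the Möbius band.)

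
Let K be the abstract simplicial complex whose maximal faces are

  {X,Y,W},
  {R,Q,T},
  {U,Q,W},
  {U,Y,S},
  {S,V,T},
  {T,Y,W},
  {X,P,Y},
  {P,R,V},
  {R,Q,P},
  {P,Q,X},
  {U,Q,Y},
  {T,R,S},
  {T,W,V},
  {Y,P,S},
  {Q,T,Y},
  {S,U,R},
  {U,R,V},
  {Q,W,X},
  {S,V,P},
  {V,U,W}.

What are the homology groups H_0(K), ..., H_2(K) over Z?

Order the vertices as P < Q < R < S < T < U < V < W < X < Y. Listing each simplex with vertices in this order, K has dimension 2 with simplices:

  0-simplices (10): P, Q, R, S, T, U, V, W, X, Y
  1-simplices (30): PQ, PR, PS, PV, PX, PY, QR, QT, QU, QW, QX, QY, RS, RT, RU, RV, ST, SU, SV, SY, TV, TW, TY, UV, UW, UY, VW, WX, WY, XY
  2-simplices (20): PQR, PQX, PRV, PSV, PSY, PXY, QRT, QTY, QUW, QUY, QWX, RST, RSU, RUV, STV, SUY, TVW, TWY, UVW, WXY

Hence C_0 ≅ Z^10, C_1 ≅ Z^30, C_2 ≅ Z^20.

The boundary map ∂_1: C_1 → C_0 maps an edge to its endpoints' difference, ∂[p,q] = q − p.
This gives a 10×30 integer matrix of rank 9; reducing to Smith normal form yields diagonal entries (1,1,1,1,1,1,1,1,1).

∂_2: C_2 → C_1 acts by ∂[p,q,r] = [q,r] − [p,r] + [p,q]. For instance
  ∂QWX = WX − QX + QW,
  ∂UVW = VW − UW + UV.
This gives a 30×20 integer matrix of rank 20; reducing to Smith normal form yields diagonal entries (1,1,1,1,1,1,1,1,1,1,1,1,1,1,1,1,1,1,1,2).

Now H_k = ker ∂_k / im ∂_{k+1}, so:

  H_0: rank C_0 − rank ∂_1 = 10 − 9 = 1, and the invariant factors of ∂_1 are all 1, so H_0 ≅ Z.
  H_1: rank ker ∂_1 − rank ∂_2 = (30 − 9) − 20 = 1, and ∂_2 has invariant factor 2 > 1, so H_1 ≅ Z ⊕ Z/2.
  H_2: rank ker ∂_2 − rank ∂_3 = (20 − 20) − 0 = 0, and there is no ∂_3, so H_2 ≅ 0.

H_0 ≅ Z,  H_1 ≅ Z ⊕ Z/2,  H_2 = 0.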